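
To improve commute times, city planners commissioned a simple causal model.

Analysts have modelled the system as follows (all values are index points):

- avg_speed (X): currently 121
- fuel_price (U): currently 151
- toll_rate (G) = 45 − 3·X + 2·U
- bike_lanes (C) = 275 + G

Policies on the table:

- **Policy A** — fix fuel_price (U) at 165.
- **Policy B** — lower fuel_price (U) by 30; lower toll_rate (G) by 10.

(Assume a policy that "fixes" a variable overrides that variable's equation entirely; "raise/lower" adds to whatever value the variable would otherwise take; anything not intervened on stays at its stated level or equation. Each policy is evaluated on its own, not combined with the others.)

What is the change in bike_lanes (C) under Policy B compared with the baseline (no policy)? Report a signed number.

Baseline:
  X = 121
  U = 151
  G = 45 − 3·121 + 2·151 = -16
  C = 275 + (-16) = 259
Policy B (U − 30, G − 10):
  X = 121
  U = 151 − 30 = 121
  G = 45 − 3·121 + 2·121 (−10 from intervention) = -86
  C = 275 + (-86) = 189
Change in C: 189 − 259 = -70

-70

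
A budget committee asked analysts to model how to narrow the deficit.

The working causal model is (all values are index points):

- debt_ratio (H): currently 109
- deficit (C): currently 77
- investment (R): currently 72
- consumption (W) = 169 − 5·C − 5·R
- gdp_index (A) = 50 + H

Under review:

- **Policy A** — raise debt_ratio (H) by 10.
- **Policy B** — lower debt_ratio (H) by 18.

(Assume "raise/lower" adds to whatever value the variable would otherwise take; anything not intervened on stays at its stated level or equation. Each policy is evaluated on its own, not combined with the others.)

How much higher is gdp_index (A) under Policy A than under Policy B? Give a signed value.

Policy A (H + 10):
  H = 109 + 10 = 119
  A = 50 + 119 = 169
Policy B (H − 18):
  H = 109 − 18 = 91
  A = 50 + 91 = 141
A: 169 − 141 = 28

28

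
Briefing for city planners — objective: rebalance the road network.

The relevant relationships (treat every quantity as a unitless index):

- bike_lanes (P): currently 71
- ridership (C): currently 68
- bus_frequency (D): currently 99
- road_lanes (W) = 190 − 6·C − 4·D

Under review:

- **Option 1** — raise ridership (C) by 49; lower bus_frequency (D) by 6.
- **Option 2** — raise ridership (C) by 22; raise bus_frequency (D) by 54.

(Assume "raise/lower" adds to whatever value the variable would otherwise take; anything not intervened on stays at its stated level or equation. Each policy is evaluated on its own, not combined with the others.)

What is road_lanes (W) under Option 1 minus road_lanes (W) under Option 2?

78

Option 1 (C + 49, D − 6):
  C = 68 + 49 = 117
  D = 99 − 6 = 93
  W = 190 − 6·117 − 4·93 = -884
Option 2 (C + 22, D + 54):
  C = 68 + 22 = 90
  D = 99 + 54 = 153
  W = 190 − 6·90 − 4·153 = -962
W: -884 − (-962) = 78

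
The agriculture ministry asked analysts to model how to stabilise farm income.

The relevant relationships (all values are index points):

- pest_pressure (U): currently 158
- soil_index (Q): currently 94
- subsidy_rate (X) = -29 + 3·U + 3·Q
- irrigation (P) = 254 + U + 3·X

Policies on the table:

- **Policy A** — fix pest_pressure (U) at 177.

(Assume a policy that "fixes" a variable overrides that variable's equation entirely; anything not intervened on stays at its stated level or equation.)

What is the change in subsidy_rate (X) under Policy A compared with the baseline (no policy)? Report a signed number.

Baseline:
  U = 158
  Q = 94
  X = -29 + 3·158 + 3·94 = 727
Policy A (U := 177):
  U = 177
  Q = 94
  X = -29 + 3·177 + 3·94 = 784
Change in X: 784 − 727 = 57

57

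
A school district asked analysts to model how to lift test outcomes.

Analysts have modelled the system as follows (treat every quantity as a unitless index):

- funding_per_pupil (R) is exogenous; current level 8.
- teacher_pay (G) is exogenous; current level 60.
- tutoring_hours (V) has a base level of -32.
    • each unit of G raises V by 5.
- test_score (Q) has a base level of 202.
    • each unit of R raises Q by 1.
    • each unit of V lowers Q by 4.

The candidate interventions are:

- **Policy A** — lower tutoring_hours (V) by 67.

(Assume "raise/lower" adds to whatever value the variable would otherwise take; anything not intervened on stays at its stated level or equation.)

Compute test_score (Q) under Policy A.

-594

Policy A (V − 67):
  R = 8
  G = 60
  V = -32 + 5·60 (−67 from intervention) = 201
  Q = 202 + 8 − 4·201 = -594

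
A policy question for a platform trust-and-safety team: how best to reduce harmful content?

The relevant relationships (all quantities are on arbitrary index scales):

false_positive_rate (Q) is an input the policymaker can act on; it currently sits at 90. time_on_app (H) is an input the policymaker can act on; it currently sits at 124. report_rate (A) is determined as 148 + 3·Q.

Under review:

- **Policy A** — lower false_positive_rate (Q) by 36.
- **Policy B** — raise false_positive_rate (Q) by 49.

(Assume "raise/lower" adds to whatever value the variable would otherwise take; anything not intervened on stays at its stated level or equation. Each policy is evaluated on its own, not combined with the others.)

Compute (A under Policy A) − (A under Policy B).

Policy A (Q − 36):
  Q = 90 − 36 = 54
  A = 148 + 3·54 = 310
Policy B (Q + 49):
  Q = 90 + 49 = 139
  A = 148 + 3·139 = 565
A: 310 − 565 = -255

-255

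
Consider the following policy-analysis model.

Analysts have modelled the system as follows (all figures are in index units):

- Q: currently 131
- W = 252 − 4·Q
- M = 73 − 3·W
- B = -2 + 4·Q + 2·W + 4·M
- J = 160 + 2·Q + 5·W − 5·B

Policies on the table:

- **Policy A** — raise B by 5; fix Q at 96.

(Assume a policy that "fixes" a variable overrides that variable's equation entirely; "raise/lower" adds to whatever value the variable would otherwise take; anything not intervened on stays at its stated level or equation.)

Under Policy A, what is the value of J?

Policy A (B + 5, Q := 96):
  Q = 96
  W = 252 − 4·96 = -132
  M = 73 − 3·(-132) = 469
  B = -2 + 4·96 + 2·(-132) + 4·469 (+5 from intervention) = 1999
  J = 160 + 2·96 + 5·(-132) − 5·1999 = -10303

-10303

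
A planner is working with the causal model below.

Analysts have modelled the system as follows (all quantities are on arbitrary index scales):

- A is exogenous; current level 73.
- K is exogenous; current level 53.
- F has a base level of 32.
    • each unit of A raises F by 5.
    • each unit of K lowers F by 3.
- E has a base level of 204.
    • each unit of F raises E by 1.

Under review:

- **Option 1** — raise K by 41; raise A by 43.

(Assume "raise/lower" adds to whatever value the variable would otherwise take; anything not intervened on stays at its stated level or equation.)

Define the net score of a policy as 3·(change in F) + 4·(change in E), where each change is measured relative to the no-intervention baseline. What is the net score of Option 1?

644

Baseline:
  A = 73
  K = 53
  F = 32 + 5·73 − 3·53 = 238
  E = 204 + 238 = 442
Option 1 (K + 41, A + 43):
  A = 73 + 43 = 116
  K = 53 + 41 = 94
  F = 32 + 5·116 − 3·94 = 330
  E = 204 + 330 = 534
ΔF = 330 − 238 = 92; ΔE = 534 − 442 = 92
Score = 3·92 + 4·92 = 644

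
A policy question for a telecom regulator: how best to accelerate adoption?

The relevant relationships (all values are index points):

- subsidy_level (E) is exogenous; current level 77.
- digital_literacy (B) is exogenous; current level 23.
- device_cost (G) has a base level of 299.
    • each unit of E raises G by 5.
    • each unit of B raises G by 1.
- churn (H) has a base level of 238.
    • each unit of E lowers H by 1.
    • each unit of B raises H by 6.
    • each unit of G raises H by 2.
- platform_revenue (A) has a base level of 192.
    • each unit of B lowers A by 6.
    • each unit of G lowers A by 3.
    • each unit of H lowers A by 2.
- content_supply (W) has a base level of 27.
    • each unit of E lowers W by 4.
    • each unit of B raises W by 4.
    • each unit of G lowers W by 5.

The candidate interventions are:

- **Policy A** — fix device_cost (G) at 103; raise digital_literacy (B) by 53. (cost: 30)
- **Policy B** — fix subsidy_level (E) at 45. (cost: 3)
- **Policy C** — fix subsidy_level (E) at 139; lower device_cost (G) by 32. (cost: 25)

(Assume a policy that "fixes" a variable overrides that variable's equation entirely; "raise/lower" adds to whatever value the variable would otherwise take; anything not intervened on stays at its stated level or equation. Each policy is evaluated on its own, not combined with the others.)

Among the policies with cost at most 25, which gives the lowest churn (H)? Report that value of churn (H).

Policy B (E := 45):
  E = 45
  B = 23
  G = 299 + 5·45 + 23 = 547
  H = 238 − 45 + 6·23 + 2·547 = 1425
Policy C (E := 139, G − 32):
  E = 139
  B = 23
  G = 299 + 5·139 + 23 (−32 from intervention) = 985
  H = 238 − 139 + 6·23 + 2·985 = 2207
Comparing — Policy B: H=1425, Policy C: H=2207. Lowest is 1425 (Policy B).

1425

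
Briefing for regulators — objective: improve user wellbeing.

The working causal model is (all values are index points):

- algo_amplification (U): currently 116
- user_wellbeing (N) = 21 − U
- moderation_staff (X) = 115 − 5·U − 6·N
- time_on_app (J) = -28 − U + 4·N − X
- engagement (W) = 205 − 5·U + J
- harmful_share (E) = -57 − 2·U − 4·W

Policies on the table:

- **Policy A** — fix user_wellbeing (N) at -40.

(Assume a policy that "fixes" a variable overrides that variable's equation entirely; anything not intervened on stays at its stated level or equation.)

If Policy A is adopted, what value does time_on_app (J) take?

Policy A (N := -40):
  U = 116
  N = -40
  X = 115 − 5·116 − 6·(-40) = -225
  J = -28 − 116 + 4·(-40) − (-225) = -79

-79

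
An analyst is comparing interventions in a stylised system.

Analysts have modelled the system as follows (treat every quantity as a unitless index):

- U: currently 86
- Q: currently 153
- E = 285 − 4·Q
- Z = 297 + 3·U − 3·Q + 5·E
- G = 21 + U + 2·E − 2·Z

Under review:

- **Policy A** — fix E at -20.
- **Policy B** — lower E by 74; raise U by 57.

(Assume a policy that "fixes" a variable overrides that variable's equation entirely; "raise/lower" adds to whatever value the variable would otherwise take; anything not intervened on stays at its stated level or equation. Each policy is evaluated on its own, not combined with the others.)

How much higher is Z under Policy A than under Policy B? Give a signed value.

Policy A (E := -20):
  U = 86
  Q = 153
  E = -20
  Z = 297 + 3·86 − 3·153 + 5·(-20) = -4
Policy B (E − 74, U + 57):
  U = 86 + 57 = 143
  Q = 153
  E = 285 − 4·153 (−74 from intervention) = -401
  Z = 297 + 3·143 − 3·153 + 5·(-401) = -1738
Z: -4 − (-1738) = 1734

1734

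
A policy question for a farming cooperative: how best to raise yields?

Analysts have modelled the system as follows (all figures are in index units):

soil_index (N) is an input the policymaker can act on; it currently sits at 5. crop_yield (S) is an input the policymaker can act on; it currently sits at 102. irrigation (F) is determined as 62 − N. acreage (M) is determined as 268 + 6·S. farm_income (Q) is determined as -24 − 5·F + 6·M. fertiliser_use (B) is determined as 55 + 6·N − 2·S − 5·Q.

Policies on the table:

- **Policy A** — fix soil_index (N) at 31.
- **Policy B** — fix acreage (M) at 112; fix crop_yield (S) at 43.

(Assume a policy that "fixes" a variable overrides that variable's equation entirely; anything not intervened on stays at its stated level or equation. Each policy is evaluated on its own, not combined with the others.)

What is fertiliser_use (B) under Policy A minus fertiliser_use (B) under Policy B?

-23652

Policy A (N := 31):
  N = 31
  S = 102
  F = 62 − 31 = 31
  M = 268 + 6·102 = 880
  Q = -24 − 5·31 + 6·880 = 5101
  B = 55 + 6·31 − 2·102 − 5·5101 = -25468
Policy B (M := 112, S := 43):
  N = 5
  S = 43
  F = 62 − 5 = 57
  M = 112
  Q = -24 − 5·57 + 6·112 = 363
  B = 55 + 6·5 − 2·43 − 5·363 = -1816
B: -25468 − (-1816) = -23652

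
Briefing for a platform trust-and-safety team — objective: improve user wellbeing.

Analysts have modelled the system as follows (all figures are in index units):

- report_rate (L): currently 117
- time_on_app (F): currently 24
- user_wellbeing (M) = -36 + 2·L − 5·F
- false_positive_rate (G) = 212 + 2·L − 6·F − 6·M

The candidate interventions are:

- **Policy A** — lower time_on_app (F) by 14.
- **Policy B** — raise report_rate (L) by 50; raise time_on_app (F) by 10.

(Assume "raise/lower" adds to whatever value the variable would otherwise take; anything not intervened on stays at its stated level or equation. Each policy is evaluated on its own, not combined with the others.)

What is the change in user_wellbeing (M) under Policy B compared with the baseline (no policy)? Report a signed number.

50

Baseline:
  L = 117
  F = 24
  M = -36 + 2·117 − 5·24 = 78
Policy B (L + 50, F + 10):
  L = 117 + 50 = 167
  F = 24 + 10 = 34
  M = -36 + 2·167 − 5·34 = 128
Change in M: 128 − 78 = 50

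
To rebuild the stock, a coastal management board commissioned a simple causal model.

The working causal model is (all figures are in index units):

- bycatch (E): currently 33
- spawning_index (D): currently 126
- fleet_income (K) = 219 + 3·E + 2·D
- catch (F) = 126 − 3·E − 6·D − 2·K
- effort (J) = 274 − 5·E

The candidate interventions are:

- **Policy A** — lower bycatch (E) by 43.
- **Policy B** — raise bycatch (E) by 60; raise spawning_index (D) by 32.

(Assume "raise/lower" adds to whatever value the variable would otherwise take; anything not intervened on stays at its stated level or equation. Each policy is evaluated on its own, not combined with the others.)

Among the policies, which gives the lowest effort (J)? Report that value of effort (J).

Policy A (E − 43):
  E = 33 − 43 = -10
  J = 274 − 5·(-10) = 324
Policy B (E + 60, D + 32):
  E = 33 + 60 = 93
  J = 274 − 5·93 = -191
Comparing — Policy A: J=324, Policy B: J=-191. Lowest is -191 (Policy B).

-191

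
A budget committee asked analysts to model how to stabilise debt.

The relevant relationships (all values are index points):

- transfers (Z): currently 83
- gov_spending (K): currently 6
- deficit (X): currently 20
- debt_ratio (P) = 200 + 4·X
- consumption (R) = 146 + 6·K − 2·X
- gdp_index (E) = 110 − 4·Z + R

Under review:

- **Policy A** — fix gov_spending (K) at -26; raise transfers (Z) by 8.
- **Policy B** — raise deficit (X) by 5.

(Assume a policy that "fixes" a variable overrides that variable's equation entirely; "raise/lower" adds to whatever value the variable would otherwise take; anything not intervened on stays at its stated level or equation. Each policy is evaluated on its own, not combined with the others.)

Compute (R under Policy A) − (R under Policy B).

-182

Policy A (K := -26, Z + 8):
  K = -26
  X = 20
  R = 146 + 6·(-26) − 2·20 = -50
Policy B (X + 5):
  K = 6
  X = 20 + 5 = 25
  R = 146 + 6·6 − 2·25 = 132
R: -50 − 132 = -182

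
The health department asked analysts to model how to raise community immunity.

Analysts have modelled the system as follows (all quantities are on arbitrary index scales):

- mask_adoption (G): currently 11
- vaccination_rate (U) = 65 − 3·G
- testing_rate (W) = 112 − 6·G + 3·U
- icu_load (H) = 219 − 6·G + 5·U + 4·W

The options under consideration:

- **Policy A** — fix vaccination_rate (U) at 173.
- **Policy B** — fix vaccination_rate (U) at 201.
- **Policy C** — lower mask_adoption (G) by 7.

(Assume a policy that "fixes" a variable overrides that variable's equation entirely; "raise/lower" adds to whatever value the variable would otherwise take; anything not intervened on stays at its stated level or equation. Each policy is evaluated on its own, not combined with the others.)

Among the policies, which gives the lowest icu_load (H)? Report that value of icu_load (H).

Policy A (U := 173):
  G = 11
  U = 173
  W = 112 − 6·11 + 3·173 = 565
  H = 219 − 6·11 + 5·173 + 4·565 = 3278
Policy B (U := 201):
  G = 11
  U = 201
  W = 112 − 6·11 + 3·201 = 649
  H = 219 − 6·11 + 5·201 + 4·649 = 3754
Policy C (G − 7):
  G = 11 − 7 = 4
  U = 65 − 3·4 = 53
  W = 112 − 6·4 + 3·53 = 247
  H = 219 − 6·4 + 5·53 + 4·247 = 1448
Comparing — Policy A: H=3278, Policy B: H=3754, Policy C: H=1448. Lowest is 1448 (Policy C).

1448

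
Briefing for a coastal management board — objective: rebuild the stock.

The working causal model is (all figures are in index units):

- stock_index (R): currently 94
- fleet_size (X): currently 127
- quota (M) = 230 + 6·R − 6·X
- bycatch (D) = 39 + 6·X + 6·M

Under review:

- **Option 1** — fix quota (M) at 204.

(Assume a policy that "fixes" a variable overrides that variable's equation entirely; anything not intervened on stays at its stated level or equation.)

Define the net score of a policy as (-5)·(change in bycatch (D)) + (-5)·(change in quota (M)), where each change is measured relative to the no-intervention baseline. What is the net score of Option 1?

-6020

Baseline:
  R = 94
  X = 127
  M = 230 + 6·94 − 6·127 = 32
  D = 39 + 6·127 + 6·32 = 993
Option 1 (M := 204):
  R = 94
  X = 127
  M = 204
  D = 39 + 6·127 + 6·204 = 2025
ΔD = 2025 − 993 = 1032; ΔM = 204 − 32 = 172
Score = (-5)·1032 + (-5)·172 = -6020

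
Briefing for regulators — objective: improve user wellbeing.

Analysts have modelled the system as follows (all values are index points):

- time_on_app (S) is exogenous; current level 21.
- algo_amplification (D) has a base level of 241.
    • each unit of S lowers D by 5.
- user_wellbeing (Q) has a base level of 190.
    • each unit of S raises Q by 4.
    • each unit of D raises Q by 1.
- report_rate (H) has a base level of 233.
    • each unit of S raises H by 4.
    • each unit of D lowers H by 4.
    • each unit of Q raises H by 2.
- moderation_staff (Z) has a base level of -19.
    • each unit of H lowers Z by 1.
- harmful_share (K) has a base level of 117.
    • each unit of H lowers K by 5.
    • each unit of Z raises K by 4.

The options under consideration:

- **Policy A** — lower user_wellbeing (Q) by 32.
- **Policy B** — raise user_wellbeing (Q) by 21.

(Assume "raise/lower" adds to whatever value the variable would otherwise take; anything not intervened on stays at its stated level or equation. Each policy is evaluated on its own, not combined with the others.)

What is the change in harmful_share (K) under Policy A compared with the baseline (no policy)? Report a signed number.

Baseline:
  S = 21
  D = 241 − 5·21 = 136
  Q = 190 + 4·21 + 136 = 410
  H = 233 + 4·21 − 4·136 + 2·410 = 593
  Z = -19 − 593 = -612
  K = 117 − 5·593 + 4·(-612) = -5296
Policy A (Q − 32):
  S = 21
  D = 241 − 5·21 = 136
  Q = 190 + 4·21 + 136 (−32 from intervention) = 378
  H = 233 + 4·21 − 4·136 + 2·378 = 529
  Z = -19 − 529 = -548
  K = 117 − 5·529 + 4·(-548) = -4720
Change in K: -4720 − (-5296) = 576

576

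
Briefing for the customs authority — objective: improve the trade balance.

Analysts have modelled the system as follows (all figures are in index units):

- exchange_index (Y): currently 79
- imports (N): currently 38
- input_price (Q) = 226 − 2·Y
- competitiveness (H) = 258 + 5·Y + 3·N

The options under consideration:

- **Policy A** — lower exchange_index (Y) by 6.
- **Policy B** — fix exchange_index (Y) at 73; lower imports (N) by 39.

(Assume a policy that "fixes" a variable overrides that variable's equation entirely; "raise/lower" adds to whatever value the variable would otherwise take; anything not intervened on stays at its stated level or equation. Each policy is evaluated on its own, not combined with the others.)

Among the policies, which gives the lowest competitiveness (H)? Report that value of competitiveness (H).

620

Policy A (Y − 6):
  Y = 79 − 6 = 73
  N = 38
  H = 258 + 5·73 + 3·38 = 737
Policy B (Y := 73, N − 39):
  Y = 73
  N = 38 − 39 = -1
  H = 258 + 5·73 + 3·(-1) = 620
Comparing — Policy A: H=737, Policy B: H=620. Lowest is 620 (Policy B).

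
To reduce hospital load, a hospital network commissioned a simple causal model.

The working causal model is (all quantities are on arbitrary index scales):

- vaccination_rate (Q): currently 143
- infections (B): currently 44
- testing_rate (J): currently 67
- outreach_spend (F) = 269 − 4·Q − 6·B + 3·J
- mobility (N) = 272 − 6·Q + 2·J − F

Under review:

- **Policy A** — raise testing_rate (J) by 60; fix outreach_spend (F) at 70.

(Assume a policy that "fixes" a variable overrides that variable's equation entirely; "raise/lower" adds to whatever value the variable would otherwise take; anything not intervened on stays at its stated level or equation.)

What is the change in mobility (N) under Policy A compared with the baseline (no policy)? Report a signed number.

Baseline:
  Q = 143
  B = 44
  J = 67
  F = 269 − 4·143 − 6·44 + 3·67 = -366
  N = 272 − 6·143 + 2·67 − (-366) = -86
Policy A (J + 60, F := 70):
  Q = 143
  B = 44
  J = 67 + 60 = 127
  F = 70
  N = 272 − 6·143 + 2·127 − 70 = -402
Change in N: -402 − (-86) = -316

-316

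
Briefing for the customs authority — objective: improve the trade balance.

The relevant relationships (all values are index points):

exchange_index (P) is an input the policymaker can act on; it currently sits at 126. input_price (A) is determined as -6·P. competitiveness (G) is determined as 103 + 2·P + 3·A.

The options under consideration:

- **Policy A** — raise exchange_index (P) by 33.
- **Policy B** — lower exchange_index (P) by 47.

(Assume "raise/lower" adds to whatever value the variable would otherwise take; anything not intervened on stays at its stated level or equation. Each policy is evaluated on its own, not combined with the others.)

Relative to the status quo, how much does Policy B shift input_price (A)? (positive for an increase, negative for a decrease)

Baseline:
  P = 126
  A = 0 − 6·126 = -756
Policy B (P − 47):
  P = 126 − 47 = 79
  A = 0 − 6·79 = -474
Change in A: -474 − (-756) = 282

282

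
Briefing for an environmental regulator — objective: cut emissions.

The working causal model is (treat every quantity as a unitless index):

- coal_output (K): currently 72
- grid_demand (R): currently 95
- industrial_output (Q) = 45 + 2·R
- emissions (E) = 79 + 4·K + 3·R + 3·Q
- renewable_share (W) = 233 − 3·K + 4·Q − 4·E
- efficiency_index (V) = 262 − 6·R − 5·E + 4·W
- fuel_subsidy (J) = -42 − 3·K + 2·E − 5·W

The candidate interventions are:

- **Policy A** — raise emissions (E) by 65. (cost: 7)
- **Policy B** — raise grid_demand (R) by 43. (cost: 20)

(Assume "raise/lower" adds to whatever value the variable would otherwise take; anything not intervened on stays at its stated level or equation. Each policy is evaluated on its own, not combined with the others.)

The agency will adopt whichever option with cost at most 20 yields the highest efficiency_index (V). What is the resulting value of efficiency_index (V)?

-26342

Policy A (E + 65):
  K = 72
  R = 95
  Q = 45 + 2·95 = 235
  E = 79 + 4·72 + 3·95 + 3·235 (+65 from intervention) = 1422
  W = 233 − 3·72 + 4·235 − 4·1422 = -4731
  V = 262 − 6·95 − 5·1422 + 4·(-4731) = -26342
Policy B (R + 43):
  K = 72
  R = 95 + 43 = 138
  Q = 45 + 2·138 = 321
  E = 79 + 4·72 + 3·138 + 3·321 = 1744
  W = 233 − 3·72 + 4·321 − 4·1744 = -5675
  V = 262 − 6·138 − 5·1744 + 4·(-5675) = -31986
Comparing — Policy A: V=-26342, Policy B: V=-31986. Highest is -26342 (Policy A).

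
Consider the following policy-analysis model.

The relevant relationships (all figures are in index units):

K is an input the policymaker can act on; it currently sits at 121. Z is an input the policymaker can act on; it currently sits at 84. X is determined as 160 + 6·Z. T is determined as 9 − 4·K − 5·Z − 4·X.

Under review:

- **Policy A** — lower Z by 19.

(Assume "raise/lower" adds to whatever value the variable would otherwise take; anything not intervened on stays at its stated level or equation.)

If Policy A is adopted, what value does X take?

550

Policy A (Z − 19):
  Z = 84 − 19 = 65
  X = 160 + 6·65 = 550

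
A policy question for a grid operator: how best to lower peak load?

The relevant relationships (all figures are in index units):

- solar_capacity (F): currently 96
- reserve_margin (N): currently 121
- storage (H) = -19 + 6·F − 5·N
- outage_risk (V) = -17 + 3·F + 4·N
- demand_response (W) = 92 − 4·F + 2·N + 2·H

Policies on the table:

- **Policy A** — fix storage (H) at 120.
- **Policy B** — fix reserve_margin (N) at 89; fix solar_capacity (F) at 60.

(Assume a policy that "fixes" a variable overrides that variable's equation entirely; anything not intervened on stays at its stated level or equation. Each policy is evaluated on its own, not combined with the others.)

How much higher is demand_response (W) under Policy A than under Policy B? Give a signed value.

368

Policy A (H := 120):
  F = 96
  N = 121
  H = 120
  W = 92 − 4·96 + 2·121 + 2·120 = 190
Policy B (N := 89, F := 60):
  F = 60
  N = 89
  H = -19 + 6·60 − 5·89 = -104
  W = 92 − 4·60 + 2·89 + 2·(-104) = -178
W: 190 − (-178) = 368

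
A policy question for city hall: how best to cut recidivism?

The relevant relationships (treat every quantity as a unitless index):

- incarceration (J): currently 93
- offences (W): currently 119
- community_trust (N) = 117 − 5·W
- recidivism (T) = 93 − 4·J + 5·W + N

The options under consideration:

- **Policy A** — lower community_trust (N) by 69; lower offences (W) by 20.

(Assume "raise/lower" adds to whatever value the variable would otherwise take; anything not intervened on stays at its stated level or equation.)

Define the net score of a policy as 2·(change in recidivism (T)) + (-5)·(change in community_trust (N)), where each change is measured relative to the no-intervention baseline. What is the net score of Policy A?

-293

Baseline:
  J = 93
  W = 119
  N = 117 − 5·119 = -478
  T = 93 − 4·93 + 5·119 + (-478) = -162
Policy A (N − 69, W − 20):
  J = 93
  W = 119 − 20 = 99
  N = 117 − 5·99 (−69 from intervention) = -447
  T = 93 − 4·93 + 5·99 + (-447) = -231
ΔT = -231 − (-162) = -69; ΔN = -447 − (-478) = 31
Score = 2·(-69) + (-5)·31 = -293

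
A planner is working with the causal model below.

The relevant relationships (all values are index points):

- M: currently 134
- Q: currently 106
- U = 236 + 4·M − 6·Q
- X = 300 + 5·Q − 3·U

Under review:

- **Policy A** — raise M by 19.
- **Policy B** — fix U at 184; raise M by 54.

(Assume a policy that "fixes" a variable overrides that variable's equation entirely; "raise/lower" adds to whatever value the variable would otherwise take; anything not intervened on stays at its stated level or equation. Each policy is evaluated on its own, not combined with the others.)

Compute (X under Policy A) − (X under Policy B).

Policy A (M + 19):
  M = 134 + 19 = 153
  Q = 106
  U = 236 + 4·153 − 6·106 = 212
  X = 300 + 5·106 − 3·212 = 194
Policy B (U := 184, M + 54):
  M = 134 + 54 = 188
  Q = 106
  U = 184
  X = 300 + 5·106 − 3·184 = 278
X: 194 − 278 = -84

-84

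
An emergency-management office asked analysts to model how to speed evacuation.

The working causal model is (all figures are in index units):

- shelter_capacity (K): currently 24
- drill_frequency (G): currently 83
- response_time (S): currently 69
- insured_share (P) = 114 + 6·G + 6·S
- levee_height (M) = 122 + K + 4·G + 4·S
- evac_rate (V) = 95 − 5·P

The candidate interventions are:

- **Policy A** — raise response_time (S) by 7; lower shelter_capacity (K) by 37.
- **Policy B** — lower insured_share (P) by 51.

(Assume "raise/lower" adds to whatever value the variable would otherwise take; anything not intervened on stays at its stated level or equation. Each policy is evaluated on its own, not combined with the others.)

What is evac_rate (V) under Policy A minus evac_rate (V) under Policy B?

-465

Policy A (S + 7, K − 37):
  G = 83
  S = 69 + 7 = 76
  P = 114 + 6·83 + 6·76 = 1068
  V = 95 − 5·1068 = -5245
Policy B (P − 51):
  G = 83
  S = 69
  P = 114 + 6·83 + 6·69 (−51 from intervention) = 975
  V = 95 − 5·975 = -4780
V: -5245 − (-4780) = -465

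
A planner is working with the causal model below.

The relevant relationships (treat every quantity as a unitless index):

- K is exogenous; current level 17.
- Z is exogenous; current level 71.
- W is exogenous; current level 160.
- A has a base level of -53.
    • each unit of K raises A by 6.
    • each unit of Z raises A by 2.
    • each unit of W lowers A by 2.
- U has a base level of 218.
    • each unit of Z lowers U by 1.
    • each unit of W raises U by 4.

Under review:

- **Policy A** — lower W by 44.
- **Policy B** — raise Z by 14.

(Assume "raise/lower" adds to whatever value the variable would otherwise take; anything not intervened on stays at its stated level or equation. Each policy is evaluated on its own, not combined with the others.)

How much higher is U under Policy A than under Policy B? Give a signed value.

-162

Policy A (W − 44):
  Z = 71
  W = 160 − 44 = 116
  U = 218 − 71 + 4·116 = 611
Policy B (Z + 14):
  Z = 71 + 14 = 85
  W = 160
  U = 218 − 85 + 4·160 = 773
U: 611 − 773 = -162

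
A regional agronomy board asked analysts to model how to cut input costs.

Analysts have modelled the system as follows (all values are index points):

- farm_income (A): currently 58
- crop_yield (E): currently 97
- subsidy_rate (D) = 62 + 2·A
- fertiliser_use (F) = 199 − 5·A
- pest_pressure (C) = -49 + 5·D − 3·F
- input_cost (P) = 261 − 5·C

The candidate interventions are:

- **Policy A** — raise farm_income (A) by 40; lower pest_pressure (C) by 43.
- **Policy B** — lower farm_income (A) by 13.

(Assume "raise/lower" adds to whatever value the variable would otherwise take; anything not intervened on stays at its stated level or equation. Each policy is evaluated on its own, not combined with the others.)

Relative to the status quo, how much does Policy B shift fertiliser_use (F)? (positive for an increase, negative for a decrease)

Baseline:
  A = 58
  F = 199 − 5·58 = -91
Policy B (A − 13):
  A = 58 − 13 = 45
  F = 199 − 5·45 = -26
Change in F: -26 − (-91) = 65

65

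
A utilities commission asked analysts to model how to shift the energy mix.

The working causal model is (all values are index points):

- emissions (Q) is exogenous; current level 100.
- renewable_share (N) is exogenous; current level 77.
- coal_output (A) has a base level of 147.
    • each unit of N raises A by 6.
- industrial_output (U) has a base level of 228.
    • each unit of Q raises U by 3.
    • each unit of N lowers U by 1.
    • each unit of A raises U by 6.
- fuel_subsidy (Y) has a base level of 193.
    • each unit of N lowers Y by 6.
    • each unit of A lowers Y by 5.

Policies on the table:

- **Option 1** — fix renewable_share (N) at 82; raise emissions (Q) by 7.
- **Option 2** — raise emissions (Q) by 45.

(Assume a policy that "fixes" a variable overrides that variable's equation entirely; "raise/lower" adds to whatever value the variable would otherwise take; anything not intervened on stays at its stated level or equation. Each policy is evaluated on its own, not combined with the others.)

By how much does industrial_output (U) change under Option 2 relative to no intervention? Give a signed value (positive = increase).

135

Baseline:
  Q = 100
  N = 77
  A = 147 + 6·77 = 609
  U = 228 + 3·100 − 77 + 6·609 = 4105
Option 2 (Q + 45):
  Q = 100 + 45 = 145
  N = 77
  A = 147 + 6·77 = 609
  U = 228 + 3·145 − 77 + 6·609 = 4240
Change in U: 4240 − 4105 = 135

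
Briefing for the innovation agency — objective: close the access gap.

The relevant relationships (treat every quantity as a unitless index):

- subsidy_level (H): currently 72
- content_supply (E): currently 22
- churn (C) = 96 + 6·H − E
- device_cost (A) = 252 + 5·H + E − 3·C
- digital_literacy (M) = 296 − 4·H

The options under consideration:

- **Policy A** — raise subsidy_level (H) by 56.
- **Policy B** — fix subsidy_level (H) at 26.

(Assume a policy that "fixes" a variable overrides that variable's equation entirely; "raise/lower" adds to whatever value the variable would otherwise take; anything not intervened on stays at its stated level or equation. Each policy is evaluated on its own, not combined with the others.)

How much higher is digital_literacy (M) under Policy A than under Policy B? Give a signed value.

-408

Policy A (H + 56):
  H = 72 + 56 = 128
  M = 296 − 4·128 = -216
Policy B (H := 26):
  H = 26
  M = 296 − 4·26 = 192
M: -216 − 192 = -408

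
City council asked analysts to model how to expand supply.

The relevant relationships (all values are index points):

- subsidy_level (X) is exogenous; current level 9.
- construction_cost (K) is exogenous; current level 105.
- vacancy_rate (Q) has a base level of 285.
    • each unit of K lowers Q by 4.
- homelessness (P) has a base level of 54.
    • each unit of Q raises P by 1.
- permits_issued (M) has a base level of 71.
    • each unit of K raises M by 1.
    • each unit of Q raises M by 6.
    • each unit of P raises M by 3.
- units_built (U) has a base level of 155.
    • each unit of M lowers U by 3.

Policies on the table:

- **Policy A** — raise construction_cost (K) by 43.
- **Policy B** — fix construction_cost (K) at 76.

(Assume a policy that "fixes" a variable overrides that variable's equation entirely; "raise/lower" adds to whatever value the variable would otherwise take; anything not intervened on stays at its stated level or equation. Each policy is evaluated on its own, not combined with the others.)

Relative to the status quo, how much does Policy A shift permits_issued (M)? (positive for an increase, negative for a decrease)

Baseline:
  K = 105
  Q = 285 − 4·105 = -135
  P = 54 + (-135) = -81
  M = 71 + 105 + 6·(-135) + 3·(-81) = -877
Policy A (K + 43):
  K = 105 + 43 = 148
  Q = 285 − 4·148 = -307
  P = 54 + (-307) = -253
  M = 71 + 148 + 6·(-307) + 3·(-253) = -2382
Change in M: -2382 − (-877) = -1505

-1505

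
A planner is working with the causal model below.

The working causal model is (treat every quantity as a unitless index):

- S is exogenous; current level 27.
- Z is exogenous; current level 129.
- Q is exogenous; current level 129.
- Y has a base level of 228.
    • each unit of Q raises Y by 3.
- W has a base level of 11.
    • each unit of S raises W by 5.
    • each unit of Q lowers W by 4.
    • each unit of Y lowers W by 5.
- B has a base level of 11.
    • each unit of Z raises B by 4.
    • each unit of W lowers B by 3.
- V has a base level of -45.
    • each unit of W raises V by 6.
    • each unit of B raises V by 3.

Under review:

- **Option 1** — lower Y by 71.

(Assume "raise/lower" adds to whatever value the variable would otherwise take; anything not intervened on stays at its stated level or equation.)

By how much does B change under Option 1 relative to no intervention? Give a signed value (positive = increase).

-1065

Baseline:
  S = 27
  Z = 129
  Q = 129
  Y = 228 + 3·129 = 615
  W = 11 + 5·27 − 4·129 − 5·615 = -3445
  B = 11 + 4·129 − 3·(-3445) = 10862
Option 1 (Y − 71):
  S = 27
  Z = 129
  Q = 129
  Y = 228 + 3·129 (−71 from intervention) = 544
  W = 11 + 5·27 − 4·129 − 5·544 = -3090
  B = 11 + 4·129 − 3·(-3090) = 9797
Change in B: 9797 − 10862 = -1065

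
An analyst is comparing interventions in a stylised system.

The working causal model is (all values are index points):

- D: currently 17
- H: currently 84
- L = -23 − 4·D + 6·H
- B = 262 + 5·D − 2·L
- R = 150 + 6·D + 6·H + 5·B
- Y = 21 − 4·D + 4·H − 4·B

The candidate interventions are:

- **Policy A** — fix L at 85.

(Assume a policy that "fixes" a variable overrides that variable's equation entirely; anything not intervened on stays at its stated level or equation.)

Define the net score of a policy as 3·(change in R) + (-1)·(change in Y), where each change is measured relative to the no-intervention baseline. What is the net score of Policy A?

Baseline:
  D = 17
  H = 84
  L = -23 − 4·17 + 6·84 = 413
  B = 262 + 5·17 − 2·413 = -479
  R = 150 + 6·17 + 6·84 + 5·(-479) = -1639
  Y = 21 − 4·17 + 4·84 − 4·(-479) = 2205
Policy A (L := 85):
  D = 17
  H = 84
  L = 85
  B = 262 + 5·17 − 2·85 = 177
  R = 150 + 6·17 + 6·84 + 5·177 = 1641
  Y = 21 − 4·17 + 4·84 − 4·177 = -419
ΔR = 1641 − (-1639) = 3280; ΔY = -419 − 2205 = -2624
Score = 3·3280 + (-1)·(-2624) = 12464

12464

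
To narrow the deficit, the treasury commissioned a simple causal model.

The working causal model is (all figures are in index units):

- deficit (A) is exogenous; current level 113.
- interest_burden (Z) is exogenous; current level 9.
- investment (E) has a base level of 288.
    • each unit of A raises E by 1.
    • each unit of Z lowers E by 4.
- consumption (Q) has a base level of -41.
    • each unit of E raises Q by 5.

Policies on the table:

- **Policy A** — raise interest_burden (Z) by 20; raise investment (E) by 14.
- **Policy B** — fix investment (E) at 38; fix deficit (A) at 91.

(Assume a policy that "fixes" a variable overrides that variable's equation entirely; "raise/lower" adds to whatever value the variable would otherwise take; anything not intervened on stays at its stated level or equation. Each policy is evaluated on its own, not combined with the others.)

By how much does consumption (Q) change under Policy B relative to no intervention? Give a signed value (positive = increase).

Baseline:
  A = 113
  Z = 9
  E = 288 + 113 − 4·9 = 365
  Q = -41 + 5·365 = 1784
Policy B (E := 38, A := 91):
  A = 91
  Z = 9
  E = 38
  Q = -41 + 5·38 = 149
Change in Q: 149 − 1784 = -1635

-1635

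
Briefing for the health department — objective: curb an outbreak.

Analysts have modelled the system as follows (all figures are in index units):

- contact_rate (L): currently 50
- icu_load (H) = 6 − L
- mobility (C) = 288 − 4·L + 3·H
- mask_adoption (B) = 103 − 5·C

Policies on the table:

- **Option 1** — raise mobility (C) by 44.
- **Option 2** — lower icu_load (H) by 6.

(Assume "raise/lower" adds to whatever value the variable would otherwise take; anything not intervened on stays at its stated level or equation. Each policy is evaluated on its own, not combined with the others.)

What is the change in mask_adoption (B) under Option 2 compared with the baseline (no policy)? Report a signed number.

90

Baseline:
  L = 50
  H = 6 − 50 = -44
  C = 288 − 4·50 + 3·(-44) = -44
  B = 103 − 5·(-44) = 323
Option 2 (H − 6):
  L = 50
  H = 6 − 50 (−6 from intervention) = -50
  C = 288 − 4·50 + 3·(-50) = -62
  B = 103 − 5·(-62) = 413
Change in B: 413 − 323 = 90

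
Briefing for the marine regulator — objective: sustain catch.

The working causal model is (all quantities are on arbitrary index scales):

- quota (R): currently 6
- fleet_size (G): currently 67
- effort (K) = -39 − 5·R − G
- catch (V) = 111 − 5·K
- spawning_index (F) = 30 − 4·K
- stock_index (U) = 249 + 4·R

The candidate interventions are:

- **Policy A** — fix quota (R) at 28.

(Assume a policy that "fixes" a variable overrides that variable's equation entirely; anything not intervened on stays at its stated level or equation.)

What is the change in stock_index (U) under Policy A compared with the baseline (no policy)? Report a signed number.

Baseline:
  R = 6
  U = 249 + 4·6 = 273
Policy A (R := 28):
  R = 28
  U = 249 + 4·28 = 361
Change in U: 361 − 273 = 88

88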